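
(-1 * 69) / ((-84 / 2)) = 23 / 14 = 1.64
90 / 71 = 1.27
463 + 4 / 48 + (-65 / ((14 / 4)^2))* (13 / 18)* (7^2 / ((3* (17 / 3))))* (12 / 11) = 337373 / 748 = 451.03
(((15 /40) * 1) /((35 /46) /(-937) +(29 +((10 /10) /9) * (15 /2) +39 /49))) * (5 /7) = 1357713 /155249288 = 0.01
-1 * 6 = -6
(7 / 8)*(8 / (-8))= -7 / 8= -0.88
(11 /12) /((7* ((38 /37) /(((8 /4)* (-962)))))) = -195767 /798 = -245.32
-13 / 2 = -6.50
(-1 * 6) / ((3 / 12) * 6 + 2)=-12 / 7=-1.71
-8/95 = -0.08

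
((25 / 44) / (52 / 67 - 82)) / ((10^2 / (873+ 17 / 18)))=-1053977 / 17240256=-0.06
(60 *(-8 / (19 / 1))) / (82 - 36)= -0.55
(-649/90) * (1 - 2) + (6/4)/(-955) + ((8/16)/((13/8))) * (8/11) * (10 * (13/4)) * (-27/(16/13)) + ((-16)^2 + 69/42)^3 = 4436833432111279/259431480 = 17102139.77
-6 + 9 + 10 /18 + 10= 122 /9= 13.56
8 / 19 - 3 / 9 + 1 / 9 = 34 / 171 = 0.20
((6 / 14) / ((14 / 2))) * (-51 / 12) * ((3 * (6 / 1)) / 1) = -459 / 98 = -4.68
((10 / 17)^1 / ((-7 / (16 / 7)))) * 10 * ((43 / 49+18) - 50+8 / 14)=2395200 / 40817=58.68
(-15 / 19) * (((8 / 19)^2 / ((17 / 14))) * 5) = -67200 / 116603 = -0.58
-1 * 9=-9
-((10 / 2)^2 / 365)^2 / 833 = -25 / 4439057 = -0.00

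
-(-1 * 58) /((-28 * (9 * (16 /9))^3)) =-29 /57344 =-0.00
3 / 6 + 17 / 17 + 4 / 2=7 / 2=3.50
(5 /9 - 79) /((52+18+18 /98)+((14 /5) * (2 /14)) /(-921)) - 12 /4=-195630263 /47509491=-4.12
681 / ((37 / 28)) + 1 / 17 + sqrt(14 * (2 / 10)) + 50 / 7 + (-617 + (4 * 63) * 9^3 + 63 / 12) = sqrt(70) / 5 + 3233894359 / 17612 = 183620.48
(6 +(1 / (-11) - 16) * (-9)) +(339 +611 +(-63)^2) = 55768 / 11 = 5069.82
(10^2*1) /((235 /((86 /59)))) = 1720 /2773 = 0.62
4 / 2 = 2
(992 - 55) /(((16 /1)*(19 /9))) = 27.74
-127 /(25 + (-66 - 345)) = 127 /386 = 0.33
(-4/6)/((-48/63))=7/8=0.88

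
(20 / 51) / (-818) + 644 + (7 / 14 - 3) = 26762077 / 41718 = 641.50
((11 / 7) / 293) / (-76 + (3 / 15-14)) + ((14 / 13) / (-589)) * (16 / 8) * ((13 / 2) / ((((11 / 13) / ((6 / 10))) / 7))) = -3521457703 / 29832523105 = -0.12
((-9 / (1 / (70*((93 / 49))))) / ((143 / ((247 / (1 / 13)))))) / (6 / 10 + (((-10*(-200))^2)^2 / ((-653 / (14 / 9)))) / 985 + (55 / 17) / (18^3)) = 4252815732718800 / 6129160162938899471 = 0.00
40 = 40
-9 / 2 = -4.50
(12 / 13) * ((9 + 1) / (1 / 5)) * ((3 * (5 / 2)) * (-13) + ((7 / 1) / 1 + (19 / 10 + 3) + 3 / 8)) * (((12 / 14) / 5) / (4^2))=-4383 / 104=-42.14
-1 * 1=-1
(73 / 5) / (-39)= -73 / 195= -0.37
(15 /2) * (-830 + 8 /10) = -6219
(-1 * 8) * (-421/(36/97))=81674/9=9074.89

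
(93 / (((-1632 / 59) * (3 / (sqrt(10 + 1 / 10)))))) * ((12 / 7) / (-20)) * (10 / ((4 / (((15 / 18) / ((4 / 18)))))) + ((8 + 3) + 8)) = 415183 * sqrt(1010) / 1523200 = 8.66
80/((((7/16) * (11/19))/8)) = 194560/77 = 2526.75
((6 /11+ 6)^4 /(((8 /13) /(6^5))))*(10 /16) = 14496023.34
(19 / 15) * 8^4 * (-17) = -88200.53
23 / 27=0.85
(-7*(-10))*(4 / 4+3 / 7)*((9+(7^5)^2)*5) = 141237629000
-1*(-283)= 283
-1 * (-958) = 958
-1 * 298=-298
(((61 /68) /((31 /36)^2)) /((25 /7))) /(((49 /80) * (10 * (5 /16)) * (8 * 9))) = 35136 /14294875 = 0.00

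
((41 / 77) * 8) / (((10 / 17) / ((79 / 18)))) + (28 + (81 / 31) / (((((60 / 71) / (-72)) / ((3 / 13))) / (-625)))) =44919713588 / 1396395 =32168.34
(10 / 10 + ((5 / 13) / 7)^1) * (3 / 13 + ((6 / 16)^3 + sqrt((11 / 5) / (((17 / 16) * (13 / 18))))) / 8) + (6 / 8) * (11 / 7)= 144 * sqrt(24310) / 100555 + 216381 / 151424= 1.65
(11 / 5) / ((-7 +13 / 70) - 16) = -154 / 1597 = -0.10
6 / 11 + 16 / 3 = 194 / 33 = 5.88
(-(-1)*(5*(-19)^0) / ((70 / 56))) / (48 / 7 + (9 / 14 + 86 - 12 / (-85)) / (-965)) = 656200 / 1110161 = 0.59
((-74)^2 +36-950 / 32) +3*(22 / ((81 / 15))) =5494.53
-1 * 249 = -249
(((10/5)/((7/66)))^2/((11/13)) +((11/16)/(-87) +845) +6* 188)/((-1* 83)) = -163237909/5661264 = -28.83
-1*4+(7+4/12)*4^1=76/3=25.33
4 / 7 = 0.57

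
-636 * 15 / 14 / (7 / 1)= -4770 / 49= -97.35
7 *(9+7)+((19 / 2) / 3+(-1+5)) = 715 / 6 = 119.17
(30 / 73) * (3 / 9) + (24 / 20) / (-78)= 577 / 4745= 0.12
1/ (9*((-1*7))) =-0.02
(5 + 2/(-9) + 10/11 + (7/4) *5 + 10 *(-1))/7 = 251/396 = 0.63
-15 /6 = -5 /2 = -2.50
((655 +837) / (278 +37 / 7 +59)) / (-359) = -2611 / 215041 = -0.01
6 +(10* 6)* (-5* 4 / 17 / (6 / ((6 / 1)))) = -64.59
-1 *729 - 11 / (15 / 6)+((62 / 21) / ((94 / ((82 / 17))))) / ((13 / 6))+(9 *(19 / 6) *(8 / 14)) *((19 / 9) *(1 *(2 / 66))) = -26355752747 / 35990955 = -732.29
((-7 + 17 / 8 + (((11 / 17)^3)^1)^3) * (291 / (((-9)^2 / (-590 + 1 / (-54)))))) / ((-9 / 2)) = -14235117864614109035 / 6224440461574536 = -2286.97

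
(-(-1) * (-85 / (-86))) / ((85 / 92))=46 / 43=1.07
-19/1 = -19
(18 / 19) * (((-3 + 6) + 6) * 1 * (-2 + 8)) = 972 / 19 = 51.16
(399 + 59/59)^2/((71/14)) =2240000/71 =31549.30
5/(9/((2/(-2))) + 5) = -5/4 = -1.25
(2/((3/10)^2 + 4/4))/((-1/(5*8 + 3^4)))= -222.02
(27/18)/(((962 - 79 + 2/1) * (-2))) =-1/1180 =-0.00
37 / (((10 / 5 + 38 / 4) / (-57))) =-4218 / 23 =-183.39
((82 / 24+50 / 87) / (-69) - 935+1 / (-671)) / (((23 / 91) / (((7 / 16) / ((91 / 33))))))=-35153357519 / 59891264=-586.95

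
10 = 10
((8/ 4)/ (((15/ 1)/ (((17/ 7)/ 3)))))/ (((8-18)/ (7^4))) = -5831/ 225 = -25.92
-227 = -227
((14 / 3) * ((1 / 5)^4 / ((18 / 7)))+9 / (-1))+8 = -16826 / 16875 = -1.00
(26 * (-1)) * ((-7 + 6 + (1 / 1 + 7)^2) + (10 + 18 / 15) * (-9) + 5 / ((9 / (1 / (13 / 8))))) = 43826 / 45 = 973.91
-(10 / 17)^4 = -10000 / 83521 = -0.12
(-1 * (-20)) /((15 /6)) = 8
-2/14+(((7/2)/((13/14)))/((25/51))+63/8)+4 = 353469/18200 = 19.42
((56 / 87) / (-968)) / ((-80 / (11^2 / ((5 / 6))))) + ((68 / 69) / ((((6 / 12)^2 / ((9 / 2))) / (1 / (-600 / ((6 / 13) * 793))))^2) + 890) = 3364395873 / 3335000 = 1008.81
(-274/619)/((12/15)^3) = -17125/19808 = -0.86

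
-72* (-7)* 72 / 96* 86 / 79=32508 / 79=411.49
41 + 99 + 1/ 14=1961/ 14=140.07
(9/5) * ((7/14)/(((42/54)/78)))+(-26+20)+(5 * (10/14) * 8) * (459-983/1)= -521051/35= -14887.17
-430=-430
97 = 97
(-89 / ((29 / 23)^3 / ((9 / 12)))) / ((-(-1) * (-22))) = 3248589 / 2146232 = 1.51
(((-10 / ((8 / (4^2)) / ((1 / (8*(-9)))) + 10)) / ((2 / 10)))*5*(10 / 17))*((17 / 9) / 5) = 250 / 117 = 2.14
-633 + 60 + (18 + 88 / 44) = -553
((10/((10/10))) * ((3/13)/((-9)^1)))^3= -1000/59319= -0.02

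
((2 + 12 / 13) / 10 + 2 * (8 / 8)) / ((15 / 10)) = 298 / 195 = 1.53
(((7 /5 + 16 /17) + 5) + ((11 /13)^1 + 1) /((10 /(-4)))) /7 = 7296 /7735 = 0.94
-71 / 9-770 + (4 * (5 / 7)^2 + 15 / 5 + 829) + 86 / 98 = 25150 / 441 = 57.03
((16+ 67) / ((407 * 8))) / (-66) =-83 / 214896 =-0.00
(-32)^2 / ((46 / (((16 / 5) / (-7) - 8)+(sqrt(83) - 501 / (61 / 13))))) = -125957632 / 49105+512 * sqrt(83) / 23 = -2362.26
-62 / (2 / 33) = -1023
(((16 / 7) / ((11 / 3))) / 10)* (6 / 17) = 144 / 6545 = 0.02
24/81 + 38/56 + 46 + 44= 68777/756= 90.97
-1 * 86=-86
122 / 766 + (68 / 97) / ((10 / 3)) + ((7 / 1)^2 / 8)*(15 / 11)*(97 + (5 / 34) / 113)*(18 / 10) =91610515282831 / 62803022480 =1458.70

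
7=7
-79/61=-1.30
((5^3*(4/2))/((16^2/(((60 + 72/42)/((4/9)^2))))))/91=3.35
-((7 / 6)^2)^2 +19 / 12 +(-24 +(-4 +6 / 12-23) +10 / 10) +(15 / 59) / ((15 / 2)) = -3802967 / 76464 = -49.74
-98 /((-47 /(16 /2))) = 784 /47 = 16.68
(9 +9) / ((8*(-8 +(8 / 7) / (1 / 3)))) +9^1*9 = 80.51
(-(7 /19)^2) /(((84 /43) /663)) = -66521 /1444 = -46.07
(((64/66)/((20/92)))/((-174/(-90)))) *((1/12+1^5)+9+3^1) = 28888/957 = 30.19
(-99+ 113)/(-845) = -14/845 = -0.02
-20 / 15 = -4 / 3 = -1.33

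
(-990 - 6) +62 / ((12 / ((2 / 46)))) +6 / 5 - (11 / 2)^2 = -1414259 / 1380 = -1024.83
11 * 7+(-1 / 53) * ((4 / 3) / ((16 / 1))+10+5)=48791 / 636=76.72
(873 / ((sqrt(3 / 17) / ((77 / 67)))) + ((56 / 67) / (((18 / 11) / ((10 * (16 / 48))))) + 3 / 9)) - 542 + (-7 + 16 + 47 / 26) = -24888341 / 47034 + 22407 * sqrt(51) / 67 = 1859.17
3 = 3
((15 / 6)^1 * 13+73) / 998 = 211 / 1996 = 0.11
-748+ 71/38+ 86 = -25085/38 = -660.13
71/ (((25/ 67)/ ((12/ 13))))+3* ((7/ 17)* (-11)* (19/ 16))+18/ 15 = 14206503/ 88400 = 160.71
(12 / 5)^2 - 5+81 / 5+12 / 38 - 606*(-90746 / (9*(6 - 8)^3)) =-2176720439 / 2850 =-763761.56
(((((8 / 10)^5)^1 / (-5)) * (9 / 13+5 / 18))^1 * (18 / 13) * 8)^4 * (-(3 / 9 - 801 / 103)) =1100147789920302908164800512 / 600959760639667510986328125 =1.83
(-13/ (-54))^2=169/ 2916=0.06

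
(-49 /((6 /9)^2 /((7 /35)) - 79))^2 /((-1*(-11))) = 194481 /5252291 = 0.04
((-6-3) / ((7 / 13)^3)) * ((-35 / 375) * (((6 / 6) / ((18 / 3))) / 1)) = 2197 / 2450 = 0.90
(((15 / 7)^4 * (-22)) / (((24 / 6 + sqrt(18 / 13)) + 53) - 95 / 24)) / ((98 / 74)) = -16367126490000 / 2477277227341 + 71208720000 * sqrt(26) / 2477277227341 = -6.46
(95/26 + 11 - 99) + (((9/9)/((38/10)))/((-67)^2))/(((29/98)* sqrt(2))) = -2193/26 + 245* sqrt(2)/2473439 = -84.35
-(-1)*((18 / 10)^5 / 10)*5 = 59049 / 6250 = 9.45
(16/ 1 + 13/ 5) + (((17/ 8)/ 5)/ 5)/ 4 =14897/ 800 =18.62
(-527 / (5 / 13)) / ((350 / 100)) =-13702 / 35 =-391.49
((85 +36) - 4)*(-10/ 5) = -234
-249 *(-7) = 1743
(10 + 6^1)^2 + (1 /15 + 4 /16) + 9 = 15919 /60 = 265.32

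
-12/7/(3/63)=-36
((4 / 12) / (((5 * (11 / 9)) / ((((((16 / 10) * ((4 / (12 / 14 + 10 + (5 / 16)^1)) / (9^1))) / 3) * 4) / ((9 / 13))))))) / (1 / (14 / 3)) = 0.03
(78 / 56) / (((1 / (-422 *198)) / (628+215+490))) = -1085956443 / 7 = -155136634.71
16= 16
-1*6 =-6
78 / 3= 26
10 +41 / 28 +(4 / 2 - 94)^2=237313 / 28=8475.46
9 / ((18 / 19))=19 / 2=9.50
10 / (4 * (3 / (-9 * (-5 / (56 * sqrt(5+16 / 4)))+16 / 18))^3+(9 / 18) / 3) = 0.14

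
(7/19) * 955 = 6685/19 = 351.84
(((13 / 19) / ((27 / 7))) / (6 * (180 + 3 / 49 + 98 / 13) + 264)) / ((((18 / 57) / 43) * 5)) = 0.00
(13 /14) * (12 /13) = 6 /7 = 0.86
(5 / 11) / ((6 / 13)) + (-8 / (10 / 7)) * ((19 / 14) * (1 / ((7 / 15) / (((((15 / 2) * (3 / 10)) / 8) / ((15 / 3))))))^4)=204224303293 / 207704555520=0.98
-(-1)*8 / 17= 8 / 17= 0.47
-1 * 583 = -583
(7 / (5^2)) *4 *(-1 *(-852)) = 23856 / 25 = 954.24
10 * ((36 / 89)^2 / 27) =480 / 7921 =0.06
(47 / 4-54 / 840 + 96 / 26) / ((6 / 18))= 20991 / 455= 46.13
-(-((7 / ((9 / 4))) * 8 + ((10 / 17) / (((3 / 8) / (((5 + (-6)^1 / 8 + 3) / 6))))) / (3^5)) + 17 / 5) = 3996127 / 185895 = 21.50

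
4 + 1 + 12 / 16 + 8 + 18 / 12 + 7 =89 / 4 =22.25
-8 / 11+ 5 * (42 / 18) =361 / 33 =10.94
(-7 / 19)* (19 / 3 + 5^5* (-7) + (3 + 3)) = 24164 / 3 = 8054.67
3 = 3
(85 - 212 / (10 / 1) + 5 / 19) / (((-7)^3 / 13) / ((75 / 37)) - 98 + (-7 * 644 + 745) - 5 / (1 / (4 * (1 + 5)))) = -593385 / 36994577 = -0.02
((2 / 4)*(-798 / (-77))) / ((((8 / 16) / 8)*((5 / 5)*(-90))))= -152 / 165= -0.92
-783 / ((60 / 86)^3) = -2305703 / 1000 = -2305.70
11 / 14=0.79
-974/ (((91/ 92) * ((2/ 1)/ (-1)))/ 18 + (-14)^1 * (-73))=-806472/ 846125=-0.95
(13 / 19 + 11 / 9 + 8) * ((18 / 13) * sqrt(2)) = 3388 * sqrt(2) / 247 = 19.40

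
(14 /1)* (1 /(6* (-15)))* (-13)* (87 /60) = 2.93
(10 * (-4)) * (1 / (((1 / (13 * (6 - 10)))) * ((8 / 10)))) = 2600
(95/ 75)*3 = 19/ 5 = 3.80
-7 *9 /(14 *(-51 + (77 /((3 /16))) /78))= 1053 /10702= 0.10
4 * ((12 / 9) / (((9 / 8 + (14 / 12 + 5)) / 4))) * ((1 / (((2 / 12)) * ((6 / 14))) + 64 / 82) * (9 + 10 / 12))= 3051008 / 7175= 425.23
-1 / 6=-0.17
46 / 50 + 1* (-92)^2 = 211623 / 25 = 8464.92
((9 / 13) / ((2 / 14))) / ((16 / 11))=693 / 208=3.33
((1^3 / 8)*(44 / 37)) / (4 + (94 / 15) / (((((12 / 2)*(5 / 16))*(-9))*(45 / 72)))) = 111375 / 2551816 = 0.04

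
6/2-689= -686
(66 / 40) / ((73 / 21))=693 / 1460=0.47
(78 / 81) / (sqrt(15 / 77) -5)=-1001 / 5157 -13 * sqrt(1155) / 25785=-0.21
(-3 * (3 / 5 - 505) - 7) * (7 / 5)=52717 / 25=2108.68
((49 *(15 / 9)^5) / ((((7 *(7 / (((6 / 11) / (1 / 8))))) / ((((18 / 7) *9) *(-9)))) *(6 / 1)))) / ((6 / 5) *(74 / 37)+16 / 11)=-187500 / 371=-505.39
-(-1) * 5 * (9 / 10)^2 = 81 / 20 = 4.05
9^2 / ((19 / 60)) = 255.79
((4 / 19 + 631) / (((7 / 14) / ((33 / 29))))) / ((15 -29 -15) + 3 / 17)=-6728073 / 134995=-49.84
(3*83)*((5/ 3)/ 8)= 415/ 8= 51.88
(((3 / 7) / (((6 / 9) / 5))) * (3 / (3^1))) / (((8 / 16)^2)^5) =23040 / 7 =3291.43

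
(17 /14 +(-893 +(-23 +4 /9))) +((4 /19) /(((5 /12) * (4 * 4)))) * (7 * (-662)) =-12696317 /11970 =-1060.68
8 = 8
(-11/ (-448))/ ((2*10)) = 11/ 8960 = 0.00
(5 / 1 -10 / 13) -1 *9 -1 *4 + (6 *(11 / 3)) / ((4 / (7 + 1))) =458 / 13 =35.23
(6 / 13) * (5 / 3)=10 / 13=0.77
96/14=48/7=6.86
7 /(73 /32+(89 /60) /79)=265440 /87217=3.04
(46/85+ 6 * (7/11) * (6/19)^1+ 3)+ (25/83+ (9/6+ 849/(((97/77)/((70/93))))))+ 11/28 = 63837911211517/124146581020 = 514.21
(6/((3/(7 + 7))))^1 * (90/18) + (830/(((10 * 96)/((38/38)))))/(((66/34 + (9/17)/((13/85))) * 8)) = 128397223/916992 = 140.02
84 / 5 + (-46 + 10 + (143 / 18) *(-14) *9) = -5101 / 5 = -1020.20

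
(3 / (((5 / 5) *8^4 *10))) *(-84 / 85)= -63 / 870400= -0.00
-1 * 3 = -3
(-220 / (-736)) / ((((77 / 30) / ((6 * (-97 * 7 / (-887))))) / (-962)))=-10497825 / 20401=-514.57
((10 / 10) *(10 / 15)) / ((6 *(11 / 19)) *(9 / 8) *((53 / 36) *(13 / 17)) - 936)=-0.00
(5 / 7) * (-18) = -90 / 7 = -12.86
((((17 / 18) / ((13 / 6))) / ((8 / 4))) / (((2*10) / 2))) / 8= 17 / 6240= 0.00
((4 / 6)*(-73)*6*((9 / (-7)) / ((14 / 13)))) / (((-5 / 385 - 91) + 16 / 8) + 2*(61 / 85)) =-8415 / 2114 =-3.98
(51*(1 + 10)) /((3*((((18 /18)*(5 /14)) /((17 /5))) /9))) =400554 /25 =16022.16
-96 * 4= -384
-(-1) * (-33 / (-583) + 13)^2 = 478864 / 2809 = 170.47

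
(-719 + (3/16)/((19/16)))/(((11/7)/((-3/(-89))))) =-286818/18601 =-15.42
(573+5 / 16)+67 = 10245 / 16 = 640.31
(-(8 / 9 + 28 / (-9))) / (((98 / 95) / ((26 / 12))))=6175 / 1323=4.67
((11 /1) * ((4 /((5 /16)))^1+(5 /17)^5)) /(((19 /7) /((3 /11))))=1908615933 /134886415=14.15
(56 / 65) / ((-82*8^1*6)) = -7 / 31980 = -0.00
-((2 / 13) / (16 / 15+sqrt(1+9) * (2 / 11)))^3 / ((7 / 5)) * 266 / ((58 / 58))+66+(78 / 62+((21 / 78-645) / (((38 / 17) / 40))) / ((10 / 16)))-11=-493730488438389812076 / 26823863472823859+81558684590625 * sqrt(10) / 91082728260862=-18403.56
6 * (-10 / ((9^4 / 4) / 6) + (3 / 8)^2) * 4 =2.50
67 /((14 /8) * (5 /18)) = 137.83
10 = 10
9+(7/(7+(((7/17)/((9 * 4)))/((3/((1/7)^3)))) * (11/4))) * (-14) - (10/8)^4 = -4798661291/644864768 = -7.44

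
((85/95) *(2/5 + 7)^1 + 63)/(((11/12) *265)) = 79368/276925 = 0.29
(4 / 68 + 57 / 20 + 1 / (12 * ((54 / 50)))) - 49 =-633613 / 13770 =-46.01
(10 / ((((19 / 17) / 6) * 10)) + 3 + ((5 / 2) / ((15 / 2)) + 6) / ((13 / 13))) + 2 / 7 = 5980 / 399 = 14.99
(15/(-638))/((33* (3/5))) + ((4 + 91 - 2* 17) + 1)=1305323/21054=62.00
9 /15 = 3 /5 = 0.60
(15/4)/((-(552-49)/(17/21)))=-85/14084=-0.01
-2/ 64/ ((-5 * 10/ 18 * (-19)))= -9/ 15200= -0.00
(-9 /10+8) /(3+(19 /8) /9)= 2556 /1175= 2.18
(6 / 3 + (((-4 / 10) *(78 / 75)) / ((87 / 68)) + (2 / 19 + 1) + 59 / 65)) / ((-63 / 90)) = -19811816 / 3760575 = -5.27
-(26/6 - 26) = 65/3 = 21.67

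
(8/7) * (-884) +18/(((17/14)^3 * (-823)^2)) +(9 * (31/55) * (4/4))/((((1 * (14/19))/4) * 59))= -76331306524947046/75589100218555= -1009.82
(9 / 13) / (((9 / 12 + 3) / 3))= 36 / 65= 0.55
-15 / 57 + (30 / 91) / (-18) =-1460 / 5187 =-0.28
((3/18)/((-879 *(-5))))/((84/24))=1/92295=0.00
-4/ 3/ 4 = -1/ 3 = -0.33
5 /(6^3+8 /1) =5 /224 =0.02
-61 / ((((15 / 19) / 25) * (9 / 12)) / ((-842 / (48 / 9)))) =406615.83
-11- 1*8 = -19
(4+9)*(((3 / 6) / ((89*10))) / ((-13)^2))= 1 / 23140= 0.00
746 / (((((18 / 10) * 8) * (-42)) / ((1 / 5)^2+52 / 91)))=-39911 / 52920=-0.75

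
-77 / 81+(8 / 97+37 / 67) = -166298 / 526419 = -0.32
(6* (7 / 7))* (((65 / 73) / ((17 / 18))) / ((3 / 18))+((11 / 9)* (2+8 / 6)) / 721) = 273589700 / 8052849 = 33.97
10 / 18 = 5 / 9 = 0.56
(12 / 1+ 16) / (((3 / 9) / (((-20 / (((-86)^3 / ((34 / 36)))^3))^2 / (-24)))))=-4224074575 / 281525128912979116290777780178337050656768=-0.00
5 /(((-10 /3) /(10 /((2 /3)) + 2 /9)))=-137 /6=-22.83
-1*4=-4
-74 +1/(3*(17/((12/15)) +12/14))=-137390/1857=-73.98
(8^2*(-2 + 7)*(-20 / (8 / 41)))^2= 1075840000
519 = 519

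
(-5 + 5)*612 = 0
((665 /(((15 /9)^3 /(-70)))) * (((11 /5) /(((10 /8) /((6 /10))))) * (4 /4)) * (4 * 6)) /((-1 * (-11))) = -14478912 /625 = -23166.26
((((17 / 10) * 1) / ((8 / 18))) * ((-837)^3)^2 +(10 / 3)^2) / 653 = 473463700583354656393 / 235080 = 2014053516178980.16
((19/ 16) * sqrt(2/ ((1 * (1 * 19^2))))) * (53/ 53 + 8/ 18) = 13 * sqrt(2)/ 144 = 0.13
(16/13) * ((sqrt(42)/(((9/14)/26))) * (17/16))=476 * sqrt(42)/9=342.76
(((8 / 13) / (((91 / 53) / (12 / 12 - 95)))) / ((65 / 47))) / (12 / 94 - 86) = 22010476 / 77587055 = 0.28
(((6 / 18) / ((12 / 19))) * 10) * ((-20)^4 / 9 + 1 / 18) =10133365 / 108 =93827.45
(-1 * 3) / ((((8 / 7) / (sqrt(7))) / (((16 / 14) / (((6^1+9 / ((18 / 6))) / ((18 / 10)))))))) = -3 * sqrt(7) / 5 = -1.59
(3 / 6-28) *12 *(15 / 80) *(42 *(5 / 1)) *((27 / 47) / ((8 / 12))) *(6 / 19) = -3535.81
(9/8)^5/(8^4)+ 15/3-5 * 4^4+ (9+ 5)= -169248495959/134217728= -1261.00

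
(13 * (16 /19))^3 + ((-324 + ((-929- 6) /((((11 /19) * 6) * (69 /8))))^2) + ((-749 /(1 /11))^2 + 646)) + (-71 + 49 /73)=1456429927287706879 /21454794243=67883658.58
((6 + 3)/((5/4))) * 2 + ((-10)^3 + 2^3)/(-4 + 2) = 2552/5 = 510.40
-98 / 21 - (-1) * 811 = 2419 / 3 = 806.33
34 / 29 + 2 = 92 / 29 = 3.17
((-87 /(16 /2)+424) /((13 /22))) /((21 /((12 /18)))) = 22.19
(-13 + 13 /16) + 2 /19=-12.08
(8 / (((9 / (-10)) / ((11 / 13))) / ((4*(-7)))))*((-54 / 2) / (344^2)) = -1155 / 24037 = -0.05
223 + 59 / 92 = 20575 / 92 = 223.64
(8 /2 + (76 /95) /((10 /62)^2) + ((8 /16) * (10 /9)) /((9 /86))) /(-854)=-202807 /4323375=-0.05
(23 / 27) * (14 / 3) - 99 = -7697 / 81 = -95.02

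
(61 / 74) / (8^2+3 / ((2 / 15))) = 61 / 6401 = 0.01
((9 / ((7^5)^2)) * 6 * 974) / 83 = 52596 / 23445445667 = 0.00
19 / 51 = 0.37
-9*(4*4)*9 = -1296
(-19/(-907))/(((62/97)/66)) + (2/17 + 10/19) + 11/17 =31369326/9081791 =3.45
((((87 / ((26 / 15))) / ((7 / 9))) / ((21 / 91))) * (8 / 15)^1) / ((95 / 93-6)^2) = 9029556 / 1500583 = 6.02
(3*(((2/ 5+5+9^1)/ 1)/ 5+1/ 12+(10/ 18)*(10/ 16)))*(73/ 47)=435007/ 28200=15.43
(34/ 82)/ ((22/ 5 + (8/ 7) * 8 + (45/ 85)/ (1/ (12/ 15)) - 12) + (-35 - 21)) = -2023/ 263630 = -0.01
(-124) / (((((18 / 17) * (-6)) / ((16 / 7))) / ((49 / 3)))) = 59024 / 81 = 728.69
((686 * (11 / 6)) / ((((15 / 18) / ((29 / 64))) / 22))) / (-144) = -1203587 / 11520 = -104.48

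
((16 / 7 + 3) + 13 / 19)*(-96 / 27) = -25408 / 1197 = -21.23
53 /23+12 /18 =205 /69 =2.97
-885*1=-885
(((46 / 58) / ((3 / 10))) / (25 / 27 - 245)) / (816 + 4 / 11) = -2277 / 171616780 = -0.00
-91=-91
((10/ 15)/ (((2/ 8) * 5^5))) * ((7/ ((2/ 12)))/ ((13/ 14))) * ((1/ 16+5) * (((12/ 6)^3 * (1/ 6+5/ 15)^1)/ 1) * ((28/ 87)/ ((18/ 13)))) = 16464/ 90625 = 0.18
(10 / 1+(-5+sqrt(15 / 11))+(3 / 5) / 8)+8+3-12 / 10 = sqrt(165) / 11+119 / 8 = 16.04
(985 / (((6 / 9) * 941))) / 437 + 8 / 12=1653733 / 2467302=0.67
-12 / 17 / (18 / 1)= -0.04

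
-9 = -9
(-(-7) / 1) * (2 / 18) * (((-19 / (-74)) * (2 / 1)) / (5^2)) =133 / 8325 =0.02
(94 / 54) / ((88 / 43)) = 2021 / 2376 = 0.85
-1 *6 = -6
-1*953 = -953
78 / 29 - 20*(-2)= 1238 / 29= 42.69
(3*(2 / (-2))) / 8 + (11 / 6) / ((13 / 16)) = 587 / 312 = 1.88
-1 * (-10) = 10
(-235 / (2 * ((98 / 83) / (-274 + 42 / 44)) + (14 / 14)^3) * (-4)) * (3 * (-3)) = -4217995260 / 494269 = -8533.80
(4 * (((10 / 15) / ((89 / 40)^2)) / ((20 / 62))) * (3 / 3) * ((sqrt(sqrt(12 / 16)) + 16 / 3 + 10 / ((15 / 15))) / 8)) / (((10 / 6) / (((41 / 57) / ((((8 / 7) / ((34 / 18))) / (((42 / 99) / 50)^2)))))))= 14822402 * sqrt(2) * 3^(1 / 4) / 2765701310625 + 1363660984 / 8297103931875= 0.00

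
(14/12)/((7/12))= 2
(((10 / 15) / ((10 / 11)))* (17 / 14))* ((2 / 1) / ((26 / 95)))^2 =47.55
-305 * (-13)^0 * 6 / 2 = -915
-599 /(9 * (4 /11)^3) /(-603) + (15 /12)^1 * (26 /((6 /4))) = 8322709 /347328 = 23.96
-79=-79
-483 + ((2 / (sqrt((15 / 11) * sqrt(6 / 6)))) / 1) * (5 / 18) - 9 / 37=-17880 / 37 + sqrt(165) / 27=-482.77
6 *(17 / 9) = 11.33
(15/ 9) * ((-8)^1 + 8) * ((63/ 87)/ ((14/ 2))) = 0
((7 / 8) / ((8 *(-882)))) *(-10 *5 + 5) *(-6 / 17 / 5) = -0.00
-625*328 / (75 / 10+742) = -410000 / 1499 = -273.52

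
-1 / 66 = -0.02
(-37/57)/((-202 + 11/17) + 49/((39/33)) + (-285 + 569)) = -8177/1563396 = -0.01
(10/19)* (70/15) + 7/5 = 1099/285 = 3.86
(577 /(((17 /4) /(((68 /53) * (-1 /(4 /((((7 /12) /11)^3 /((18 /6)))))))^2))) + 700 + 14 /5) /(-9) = -117484237275941278309 /1504493647455237120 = -78.09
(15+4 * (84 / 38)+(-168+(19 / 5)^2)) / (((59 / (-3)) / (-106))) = -19593888 / 28025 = -699.16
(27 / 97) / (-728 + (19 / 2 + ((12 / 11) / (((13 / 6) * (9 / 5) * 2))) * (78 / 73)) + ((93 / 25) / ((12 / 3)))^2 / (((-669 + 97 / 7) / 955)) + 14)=-198858132000 / 504100196623283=-0.00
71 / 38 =1.87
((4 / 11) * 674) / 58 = 1348 / 319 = 4.23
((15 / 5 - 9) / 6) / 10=-1 / 10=-0.10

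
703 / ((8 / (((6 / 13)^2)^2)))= 113886 / 28561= 3.99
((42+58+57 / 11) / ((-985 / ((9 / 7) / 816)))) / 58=-3471 / 1196530720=-0.00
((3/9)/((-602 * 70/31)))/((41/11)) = -341/5183220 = -0.00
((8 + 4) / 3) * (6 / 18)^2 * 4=16 / 9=1.78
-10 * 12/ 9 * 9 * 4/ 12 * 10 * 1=-400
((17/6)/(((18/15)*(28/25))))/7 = 0.30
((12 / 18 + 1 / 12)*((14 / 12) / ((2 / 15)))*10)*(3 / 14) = 225 / 16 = 14.06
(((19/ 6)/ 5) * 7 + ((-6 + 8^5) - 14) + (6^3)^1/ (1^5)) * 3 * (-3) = -296715.90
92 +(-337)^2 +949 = 114610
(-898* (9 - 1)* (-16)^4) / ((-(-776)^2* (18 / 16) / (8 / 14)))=235405312 / 592767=397.13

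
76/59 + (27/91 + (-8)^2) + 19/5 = 1862636/26845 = 69.38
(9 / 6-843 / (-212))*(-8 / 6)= -7.30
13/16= 0.81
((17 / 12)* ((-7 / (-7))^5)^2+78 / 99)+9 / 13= 1657 / 572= 2.90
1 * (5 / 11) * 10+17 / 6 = 487 / 66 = 7.38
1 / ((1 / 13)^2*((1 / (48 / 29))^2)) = 389376 / 841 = 462.99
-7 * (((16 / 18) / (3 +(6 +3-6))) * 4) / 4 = -28 / 27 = -1.04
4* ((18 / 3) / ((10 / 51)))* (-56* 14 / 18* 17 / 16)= -28322 / 5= -5664.40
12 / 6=2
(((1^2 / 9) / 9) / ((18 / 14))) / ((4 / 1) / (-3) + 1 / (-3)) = -7 / 1215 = -0.01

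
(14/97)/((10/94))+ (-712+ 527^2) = 134353903/485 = 277018.36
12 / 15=4 / 5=0.80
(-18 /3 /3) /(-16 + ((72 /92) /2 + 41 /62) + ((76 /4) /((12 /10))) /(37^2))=5856582 /43736485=0.13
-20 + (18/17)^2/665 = -3843376/192185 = -20.00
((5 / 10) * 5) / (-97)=-5 / 194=-0.03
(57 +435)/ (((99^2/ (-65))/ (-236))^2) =38591758400/ 32019867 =1205.24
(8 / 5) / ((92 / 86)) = 172 / 115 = 1.50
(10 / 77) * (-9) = -90 / 77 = -1.17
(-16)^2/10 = 128/5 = 25.60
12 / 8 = 3 / 2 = 1.50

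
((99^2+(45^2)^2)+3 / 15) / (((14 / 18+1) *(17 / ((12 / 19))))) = 554907537 / 6460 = 85899.00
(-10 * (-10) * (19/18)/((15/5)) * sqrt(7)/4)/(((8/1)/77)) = 36575 * sqrt(7)/432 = 224.00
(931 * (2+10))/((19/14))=8232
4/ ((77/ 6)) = 24/ 77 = 0.31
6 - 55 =-49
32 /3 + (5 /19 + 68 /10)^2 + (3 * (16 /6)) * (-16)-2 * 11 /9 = -5676781 /81225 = -69.89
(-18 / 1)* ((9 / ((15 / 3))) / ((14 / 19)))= -1539 / 35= -43.97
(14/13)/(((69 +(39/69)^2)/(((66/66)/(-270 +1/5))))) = -3703/64308179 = -0.00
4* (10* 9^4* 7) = 1837080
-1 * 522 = -522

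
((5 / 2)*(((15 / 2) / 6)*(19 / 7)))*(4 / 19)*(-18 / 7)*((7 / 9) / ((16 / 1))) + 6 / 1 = 647 / 112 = 5.78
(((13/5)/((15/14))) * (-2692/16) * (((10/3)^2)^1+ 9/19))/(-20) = 121322383/513000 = 236.50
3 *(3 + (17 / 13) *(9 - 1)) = 525 / 13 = 40.38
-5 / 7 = -0.71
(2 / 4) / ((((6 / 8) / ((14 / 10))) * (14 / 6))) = 2 / 5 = 0.40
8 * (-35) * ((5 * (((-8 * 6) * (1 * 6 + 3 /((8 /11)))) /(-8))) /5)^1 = -17010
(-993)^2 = 986049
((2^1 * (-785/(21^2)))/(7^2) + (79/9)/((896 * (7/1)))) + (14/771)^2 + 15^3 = 616560270016927/182688363648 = 3374.93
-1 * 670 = -670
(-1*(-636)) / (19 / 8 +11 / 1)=5088 / 107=47.55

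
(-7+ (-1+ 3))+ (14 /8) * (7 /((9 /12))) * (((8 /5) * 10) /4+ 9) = 622 /3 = 207.33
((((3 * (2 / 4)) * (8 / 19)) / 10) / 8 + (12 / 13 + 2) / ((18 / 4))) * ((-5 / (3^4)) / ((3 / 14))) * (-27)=204617 / 40014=5.11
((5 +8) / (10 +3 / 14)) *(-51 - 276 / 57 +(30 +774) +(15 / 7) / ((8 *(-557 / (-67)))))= 443413375 / 465652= 952.24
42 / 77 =6 / 11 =0.55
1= 1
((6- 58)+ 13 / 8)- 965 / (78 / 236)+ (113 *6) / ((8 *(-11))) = -10219889 / 3432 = -2977.82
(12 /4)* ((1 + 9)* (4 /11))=120 /11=10.91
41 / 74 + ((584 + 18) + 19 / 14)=156413 / 259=603.91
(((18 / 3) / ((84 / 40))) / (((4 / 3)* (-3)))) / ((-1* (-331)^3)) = -5 / 253852837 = -0.00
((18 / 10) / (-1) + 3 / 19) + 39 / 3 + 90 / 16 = 16.98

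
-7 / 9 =-0.78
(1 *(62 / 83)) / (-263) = -62 / 21829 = -0.00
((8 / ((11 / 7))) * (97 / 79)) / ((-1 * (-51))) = 0.12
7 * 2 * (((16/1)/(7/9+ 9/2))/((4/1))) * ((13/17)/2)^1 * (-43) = -281736/1615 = -174.45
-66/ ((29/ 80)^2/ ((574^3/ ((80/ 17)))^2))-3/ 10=-6822022268264721452763/ 8410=-811179817867386617.45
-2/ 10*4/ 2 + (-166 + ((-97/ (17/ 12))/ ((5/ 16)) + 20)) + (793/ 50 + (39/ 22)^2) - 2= -71687133/ 205700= -348.50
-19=-19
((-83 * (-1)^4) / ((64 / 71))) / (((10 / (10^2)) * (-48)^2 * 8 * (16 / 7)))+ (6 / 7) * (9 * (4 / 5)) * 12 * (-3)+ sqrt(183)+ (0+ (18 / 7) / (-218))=-8000017699561 / 36002856960+ sqrt(183)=-208.68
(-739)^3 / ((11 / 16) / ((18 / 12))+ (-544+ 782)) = -9686002056 / 5723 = -1692469.34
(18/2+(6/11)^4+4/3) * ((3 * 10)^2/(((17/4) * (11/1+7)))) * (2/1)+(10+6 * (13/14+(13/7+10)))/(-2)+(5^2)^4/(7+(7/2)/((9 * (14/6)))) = 1446561024877/26441646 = 54707.68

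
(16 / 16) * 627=627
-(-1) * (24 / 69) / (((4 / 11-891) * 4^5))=-11 / 28842368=-0.00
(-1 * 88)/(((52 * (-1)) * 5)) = 22/65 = 0.34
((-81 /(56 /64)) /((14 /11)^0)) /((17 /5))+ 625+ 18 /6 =71492 /119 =600.77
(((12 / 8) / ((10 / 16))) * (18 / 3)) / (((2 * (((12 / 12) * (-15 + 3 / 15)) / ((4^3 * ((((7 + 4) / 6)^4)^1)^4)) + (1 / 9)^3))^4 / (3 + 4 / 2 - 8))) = -4249283829025602727924898672656968070081361910112750627434810255766950056392983375 / 5345251322614100904779172529403651193347718590677587815535898389838562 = -794964272502.62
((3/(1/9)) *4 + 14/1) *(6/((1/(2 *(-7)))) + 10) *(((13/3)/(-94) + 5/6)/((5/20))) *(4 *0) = 0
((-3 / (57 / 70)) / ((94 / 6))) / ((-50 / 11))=231 / 4465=0.05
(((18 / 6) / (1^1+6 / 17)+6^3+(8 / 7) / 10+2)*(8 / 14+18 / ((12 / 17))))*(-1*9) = -116530119 / 2254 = -51699.25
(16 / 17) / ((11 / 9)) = 144 / 187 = 0.77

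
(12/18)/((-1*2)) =-1/3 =-0.33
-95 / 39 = -2.44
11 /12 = 0.92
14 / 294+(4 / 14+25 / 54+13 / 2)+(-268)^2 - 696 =1920653 / 27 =71135.30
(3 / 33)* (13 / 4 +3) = 25 / 44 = 0.57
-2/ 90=-1/ 45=-0.02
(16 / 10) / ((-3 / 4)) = -32 / 15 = -2.13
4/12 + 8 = 25/3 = 8.33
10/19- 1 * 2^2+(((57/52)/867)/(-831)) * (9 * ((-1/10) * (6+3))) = -2747409213/790923640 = -3.47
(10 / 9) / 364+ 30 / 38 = 24665 / 31122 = 0.79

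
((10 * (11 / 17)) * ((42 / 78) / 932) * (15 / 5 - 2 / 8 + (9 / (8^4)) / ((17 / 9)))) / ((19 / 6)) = 221262195 / 68125650944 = 0.00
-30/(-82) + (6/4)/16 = 0.46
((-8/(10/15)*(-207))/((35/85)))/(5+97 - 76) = 21114/91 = 232.02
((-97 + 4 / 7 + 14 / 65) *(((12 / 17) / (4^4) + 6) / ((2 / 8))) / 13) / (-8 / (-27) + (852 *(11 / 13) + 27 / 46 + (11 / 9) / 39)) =-25364087361 / 103028352440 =-0.25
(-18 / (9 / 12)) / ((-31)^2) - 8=-7712 / 961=-8.02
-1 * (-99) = 99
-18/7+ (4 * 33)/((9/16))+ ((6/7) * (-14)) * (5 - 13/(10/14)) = 41002/105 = 390.50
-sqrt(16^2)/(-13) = 16/13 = 1.23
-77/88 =-7/8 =-0.88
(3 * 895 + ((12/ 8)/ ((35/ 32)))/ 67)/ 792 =699597/ 206360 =3.39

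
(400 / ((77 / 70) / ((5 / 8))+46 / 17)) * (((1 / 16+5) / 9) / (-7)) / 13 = -95625 / 172718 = -0.55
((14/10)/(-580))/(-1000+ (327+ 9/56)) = 98/27317275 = 0.00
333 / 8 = 41.62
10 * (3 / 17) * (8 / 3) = 80 / 17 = 4.71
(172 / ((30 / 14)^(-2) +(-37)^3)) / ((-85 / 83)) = 160605 / 48436723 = 0.00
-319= -319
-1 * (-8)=8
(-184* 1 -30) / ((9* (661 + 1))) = -107 / 2979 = -0.04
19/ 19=1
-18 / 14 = -1.29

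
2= 2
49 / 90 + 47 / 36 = 1.85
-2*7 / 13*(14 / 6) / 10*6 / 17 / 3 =-98 / 3315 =-0.03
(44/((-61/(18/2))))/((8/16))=-792/61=-12.98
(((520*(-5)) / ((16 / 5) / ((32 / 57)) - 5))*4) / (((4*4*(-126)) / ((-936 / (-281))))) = 338000 / 13769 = 24.55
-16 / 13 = -1.23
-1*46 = -46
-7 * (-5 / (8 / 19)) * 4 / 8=41.56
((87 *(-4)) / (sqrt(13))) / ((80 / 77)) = -6699 *sqrt(13) / 260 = -92.90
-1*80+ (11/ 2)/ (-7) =-1131/ 14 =-80.79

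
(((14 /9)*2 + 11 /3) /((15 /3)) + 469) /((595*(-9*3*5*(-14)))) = 10583 /25302375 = 0.00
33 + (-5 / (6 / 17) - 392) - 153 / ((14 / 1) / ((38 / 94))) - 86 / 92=-17185537 / 45402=-378.52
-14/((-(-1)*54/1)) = -7/27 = -0.26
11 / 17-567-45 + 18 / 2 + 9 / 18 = -20463 / 34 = -601.85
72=72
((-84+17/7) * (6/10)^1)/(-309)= 571/3605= 0.16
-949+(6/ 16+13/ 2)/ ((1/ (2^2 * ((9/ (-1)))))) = -2393/ 2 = -1196.50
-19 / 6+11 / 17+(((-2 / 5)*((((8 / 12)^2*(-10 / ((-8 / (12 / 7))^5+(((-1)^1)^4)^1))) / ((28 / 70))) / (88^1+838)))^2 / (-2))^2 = -986353819613494184954897120189140817 / 391471165760997692083267421882408262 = -2.52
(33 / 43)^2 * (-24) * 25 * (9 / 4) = -1470150 / 1849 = -795.11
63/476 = 9/68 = 0.13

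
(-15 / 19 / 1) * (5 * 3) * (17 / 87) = -1275 / 551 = -2.31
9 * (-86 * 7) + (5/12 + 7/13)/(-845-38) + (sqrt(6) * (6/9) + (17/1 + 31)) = -739706909/137748 + 2 * sqrt(6)/3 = -5368.37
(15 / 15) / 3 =1 / 3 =0.33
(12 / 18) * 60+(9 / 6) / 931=74483 / 1862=40.00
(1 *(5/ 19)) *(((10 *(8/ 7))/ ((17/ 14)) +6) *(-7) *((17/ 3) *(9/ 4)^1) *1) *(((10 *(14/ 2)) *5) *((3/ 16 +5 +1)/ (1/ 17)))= -4051191375/ 304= -13326287.42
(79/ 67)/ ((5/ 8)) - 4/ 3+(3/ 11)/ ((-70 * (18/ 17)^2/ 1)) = 3063101/ 5571720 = 0.55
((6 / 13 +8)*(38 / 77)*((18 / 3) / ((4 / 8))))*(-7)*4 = -18240 / 13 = -1403.08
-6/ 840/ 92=-1/ 12880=-0.00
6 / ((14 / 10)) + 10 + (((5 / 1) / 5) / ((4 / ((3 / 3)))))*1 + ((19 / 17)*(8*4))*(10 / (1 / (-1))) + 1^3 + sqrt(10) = -162845 / 476 + sqrt(10) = -338.95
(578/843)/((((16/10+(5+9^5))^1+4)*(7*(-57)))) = -1445/49662774693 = -0.00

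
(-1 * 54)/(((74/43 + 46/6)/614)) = -3531.89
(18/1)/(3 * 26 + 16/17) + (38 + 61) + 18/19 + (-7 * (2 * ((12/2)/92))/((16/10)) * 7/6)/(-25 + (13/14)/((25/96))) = 160314934493/1599846512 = 100.21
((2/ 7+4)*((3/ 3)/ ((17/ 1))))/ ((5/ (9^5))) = 354294/ 119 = 2977.26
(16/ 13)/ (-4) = -4/ 13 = -0.31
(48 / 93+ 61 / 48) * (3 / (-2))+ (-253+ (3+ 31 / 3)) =-721225 / 2976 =-242.35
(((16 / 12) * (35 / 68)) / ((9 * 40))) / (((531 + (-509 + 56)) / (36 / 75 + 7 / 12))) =2233 / 85924800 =0.00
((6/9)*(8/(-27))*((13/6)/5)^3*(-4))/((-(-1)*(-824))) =-2197/28157625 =-0.00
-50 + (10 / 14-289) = -2368 / 7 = -338.29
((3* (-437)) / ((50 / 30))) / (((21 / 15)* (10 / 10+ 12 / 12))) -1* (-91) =-2659 / 14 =-189.93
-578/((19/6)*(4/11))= -9537/19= -501.95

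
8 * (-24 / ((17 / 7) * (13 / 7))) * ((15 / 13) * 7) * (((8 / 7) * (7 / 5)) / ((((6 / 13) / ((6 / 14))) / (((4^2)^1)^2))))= -28901376 / 221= -130775.46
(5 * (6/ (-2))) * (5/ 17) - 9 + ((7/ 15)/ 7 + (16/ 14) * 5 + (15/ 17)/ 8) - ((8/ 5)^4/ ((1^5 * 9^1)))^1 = -8.25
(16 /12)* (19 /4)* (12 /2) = 38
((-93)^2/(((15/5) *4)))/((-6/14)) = -6727/4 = -1681.75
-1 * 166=-166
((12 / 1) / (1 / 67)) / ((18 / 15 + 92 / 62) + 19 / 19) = 218.25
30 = 30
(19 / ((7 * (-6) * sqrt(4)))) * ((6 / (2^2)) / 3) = -19 / 168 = -0.11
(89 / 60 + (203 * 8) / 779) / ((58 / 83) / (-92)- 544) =-318365839 / 48539980770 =-0.01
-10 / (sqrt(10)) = -sqrt(10) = -3.16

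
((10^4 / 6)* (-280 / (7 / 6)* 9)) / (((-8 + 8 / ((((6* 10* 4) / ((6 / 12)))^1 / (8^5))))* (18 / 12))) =-4500000 / 1009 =-4459.86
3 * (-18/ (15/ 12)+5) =-141/ 5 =-28.20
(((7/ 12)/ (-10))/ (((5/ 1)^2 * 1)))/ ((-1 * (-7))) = -1/ 3000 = -0.00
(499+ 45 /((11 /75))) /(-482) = -4432 /2651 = -1.67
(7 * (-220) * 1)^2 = 2371600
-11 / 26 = -0.42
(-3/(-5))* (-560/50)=-6.72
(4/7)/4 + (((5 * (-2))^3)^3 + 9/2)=-13999999935/14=-999999995.36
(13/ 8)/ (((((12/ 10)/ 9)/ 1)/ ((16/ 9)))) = 65/ 3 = 21.67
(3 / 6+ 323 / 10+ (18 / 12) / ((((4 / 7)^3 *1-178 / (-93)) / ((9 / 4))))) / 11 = 92218237 / 29482640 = 3.13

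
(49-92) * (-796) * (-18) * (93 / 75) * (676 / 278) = -6455537712 / 3475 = -1857708.69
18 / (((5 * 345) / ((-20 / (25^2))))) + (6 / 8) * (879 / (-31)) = -189537351 / 8912500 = -21.27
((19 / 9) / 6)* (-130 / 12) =-3.81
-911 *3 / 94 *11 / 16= -30063 / 1504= -19.99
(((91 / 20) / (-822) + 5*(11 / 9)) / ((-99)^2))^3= 0.00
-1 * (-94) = 94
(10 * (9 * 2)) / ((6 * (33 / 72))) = 720 / 11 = 65.45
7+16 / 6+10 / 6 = 34 / 3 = 11.33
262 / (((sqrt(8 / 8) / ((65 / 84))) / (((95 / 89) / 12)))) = 808925 / 44856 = 18.03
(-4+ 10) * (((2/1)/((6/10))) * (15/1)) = 300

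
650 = 650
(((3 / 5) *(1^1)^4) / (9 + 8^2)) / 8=3 / 2920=0.00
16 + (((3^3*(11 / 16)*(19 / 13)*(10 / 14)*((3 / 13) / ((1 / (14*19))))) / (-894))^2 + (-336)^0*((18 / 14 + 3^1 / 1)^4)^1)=138409302190150681 / 389742773545216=355.13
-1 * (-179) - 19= 160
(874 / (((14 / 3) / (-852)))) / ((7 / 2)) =-2233944 / 49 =-45590.69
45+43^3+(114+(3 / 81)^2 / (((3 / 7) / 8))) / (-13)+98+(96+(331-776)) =2254357357 / 28431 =79292.23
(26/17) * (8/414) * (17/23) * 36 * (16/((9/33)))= 73216/1587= 46.13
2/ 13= 0.15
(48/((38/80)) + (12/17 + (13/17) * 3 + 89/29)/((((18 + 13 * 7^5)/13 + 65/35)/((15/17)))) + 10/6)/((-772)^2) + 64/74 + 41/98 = 14902980036619475203/11612067188777429136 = 1.28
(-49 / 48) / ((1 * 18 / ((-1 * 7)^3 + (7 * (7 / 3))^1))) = 12005 / 648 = 18.53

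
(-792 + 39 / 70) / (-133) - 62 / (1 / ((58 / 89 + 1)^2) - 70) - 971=-435701576671 / 451898090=-964.16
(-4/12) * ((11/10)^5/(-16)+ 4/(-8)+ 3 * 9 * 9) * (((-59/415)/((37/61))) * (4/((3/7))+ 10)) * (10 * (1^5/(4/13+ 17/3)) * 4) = 526228806299027/214662900000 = 2451.42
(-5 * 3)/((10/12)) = -18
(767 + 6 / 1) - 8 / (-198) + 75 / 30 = 775.54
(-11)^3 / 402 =-1331 / 402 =-3.31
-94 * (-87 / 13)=8178 / 13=629.08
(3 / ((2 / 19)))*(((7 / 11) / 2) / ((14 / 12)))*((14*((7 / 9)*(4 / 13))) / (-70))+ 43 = 30479 / 715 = 42.63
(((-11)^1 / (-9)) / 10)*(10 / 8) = 11 / 72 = 0.15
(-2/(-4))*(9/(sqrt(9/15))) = 3*sqrt(15)/2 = 5.81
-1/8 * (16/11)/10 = -1/55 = -0.02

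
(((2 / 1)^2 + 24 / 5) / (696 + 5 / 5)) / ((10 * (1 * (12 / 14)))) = 77 / 52275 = 0.00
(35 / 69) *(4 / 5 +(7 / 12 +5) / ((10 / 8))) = 553 / 207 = 2.67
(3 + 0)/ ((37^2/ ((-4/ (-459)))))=4/ 209457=0.00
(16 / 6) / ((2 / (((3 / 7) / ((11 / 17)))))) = 68 / 77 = 0.88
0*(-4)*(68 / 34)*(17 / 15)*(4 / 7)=0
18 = 18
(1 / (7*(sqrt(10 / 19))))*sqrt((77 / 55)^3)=sqrt(266) / 50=0.33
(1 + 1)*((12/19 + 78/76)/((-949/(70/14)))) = -0.02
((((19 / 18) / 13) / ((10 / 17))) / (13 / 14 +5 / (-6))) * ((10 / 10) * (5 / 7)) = 323 / 312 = 1.04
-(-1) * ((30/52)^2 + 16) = 11041/676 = 16.33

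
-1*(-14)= 14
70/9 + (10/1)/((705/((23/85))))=279788/35955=7.78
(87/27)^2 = 841/81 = 10.38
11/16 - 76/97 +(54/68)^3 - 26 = -195162911/7624976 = -25.60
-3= -3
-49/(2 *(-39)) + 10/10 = 127/78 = 1.63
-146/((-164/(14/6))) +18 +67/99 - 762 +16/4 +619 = -959921/8118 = -118.25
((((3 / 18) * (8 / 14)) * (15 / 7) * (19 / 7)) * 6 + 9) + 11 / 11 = 4570 / 343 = 13.32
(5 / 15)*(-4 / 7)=-4 / 21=-0.19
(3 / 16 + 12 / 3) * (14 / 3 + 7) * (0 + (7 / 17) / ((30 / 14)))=22981 / 2448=9.39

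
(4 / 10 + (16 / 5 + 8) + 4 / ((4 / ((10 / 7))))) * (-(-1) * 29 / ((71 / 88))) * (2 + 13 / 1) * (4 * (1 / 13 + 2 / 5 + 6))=5879073024 / 32305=181986.47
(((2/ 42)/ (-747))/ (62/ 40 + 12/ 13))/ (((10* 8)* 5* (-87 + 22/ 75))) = 65/ 87458768964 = 0.00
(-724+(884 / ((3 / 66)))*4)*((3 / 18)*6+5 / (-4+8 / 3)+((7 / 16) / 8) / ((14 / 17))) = -13236429 / 64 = -206819.20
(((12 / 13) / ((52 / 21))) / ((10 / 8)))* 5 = 252 / 169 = 1.49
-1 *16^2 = -256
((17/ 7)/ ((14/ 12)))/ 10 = 51/ 245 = 0.21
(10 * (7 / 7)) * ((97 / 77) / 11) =970 / 847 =1.15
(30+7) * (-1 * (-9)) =333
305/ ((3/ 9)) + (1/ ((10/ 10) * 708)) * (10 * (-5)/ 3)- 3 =968519/ 1062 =911.98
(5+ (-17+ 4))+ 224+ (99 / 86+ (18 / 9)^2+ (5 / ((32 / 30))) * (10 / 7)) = 548657 / 2408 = 227.85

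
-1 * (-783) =783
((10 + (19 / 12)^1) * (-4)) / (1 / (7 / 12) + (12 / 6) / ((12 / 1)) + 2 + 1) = -1946 / 205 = -9.49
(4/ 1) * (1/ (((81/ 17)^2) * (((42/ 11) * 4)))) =3179/ 275562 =0.01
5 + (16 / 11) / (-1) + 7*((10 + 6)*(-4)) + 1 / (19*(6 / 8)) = -444.38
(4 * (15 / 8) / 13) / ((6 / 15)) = 75 / 52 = 1.44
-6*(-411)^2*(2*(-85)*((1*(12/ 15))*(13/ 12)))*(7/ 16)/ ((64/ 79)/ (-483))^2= 380471737354562763/ 16384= 23222151938144.70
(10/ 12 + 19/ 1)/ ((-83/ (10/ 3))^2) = 5950/ 186003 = 0.03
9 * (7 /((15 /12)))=252 /5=50.40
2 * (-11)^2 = 242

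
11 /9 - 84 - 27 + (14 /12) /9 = -5921 /54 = -109.65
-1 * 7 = -7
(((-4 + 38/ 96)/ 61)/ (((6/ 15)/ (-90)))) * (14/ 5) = 18165/ 488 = 37.22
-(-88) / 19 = 4.63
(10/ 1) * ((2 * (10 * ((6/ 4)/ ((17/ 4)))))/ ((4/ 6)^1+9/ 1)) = 7.30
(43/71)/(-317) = -43/22507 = -0.00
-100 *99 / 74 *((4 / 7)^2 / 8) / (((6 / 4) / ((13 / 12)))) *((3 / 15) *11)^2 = -34606 / 1813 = -19.09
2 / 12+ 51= 307 / 6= 51.17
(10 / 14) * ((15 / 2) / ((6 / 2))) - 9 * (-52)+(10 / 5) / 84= 9866 / 21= 469.81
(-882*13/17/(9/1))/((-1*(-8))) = -637/68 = -9.37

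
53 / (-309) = -53 / 309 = -0.17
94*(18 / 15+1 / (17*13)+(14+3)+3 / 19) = 36238786 / 20995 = 1726.07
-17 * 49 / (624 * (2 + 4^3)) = -0.02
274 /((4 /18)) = 1233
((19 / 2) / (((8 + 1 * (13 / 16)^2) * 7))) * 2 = 4864 / 15519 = 0.31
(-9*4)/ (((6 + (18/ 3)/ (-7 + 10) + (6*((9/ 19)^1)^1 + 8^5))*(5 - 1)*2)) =-171/ 1245596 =-0.00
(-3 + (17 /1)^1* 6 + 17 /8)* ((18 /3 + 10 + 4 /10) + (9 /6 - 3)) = 120541 /80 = 1506.76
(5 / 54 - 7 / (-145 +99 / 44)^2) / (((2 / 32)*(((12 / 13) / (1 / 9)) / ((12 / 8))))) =21114041 / 79227963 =0.27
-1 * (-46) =46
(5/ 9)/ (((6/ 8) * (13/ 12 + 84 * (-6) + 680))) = 16/ 3825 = 0.00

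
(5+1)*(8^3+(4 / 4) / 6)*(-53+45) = -24584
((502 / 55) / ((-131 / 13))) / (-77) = 6526 / 554785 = 0.01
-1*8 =-8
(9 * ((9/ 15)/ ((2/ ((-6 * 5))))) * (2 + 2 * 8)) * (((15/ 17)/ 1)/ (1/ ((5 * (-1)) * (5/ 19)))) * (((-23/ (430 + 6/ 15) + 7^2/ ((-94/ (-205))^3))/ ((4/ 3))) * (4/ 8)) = 23280072961618125/ 72166952008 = 322586.34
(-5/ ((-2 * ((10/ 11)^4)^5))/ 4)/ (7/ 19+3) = 12782249903718640174819/ 10240000000000000000000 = 1.25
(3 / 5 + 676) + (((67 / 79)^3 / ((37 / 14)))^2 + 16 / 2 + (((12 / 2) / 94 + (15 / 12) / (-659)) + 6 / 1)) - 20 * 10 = 101159991306376684655849 / 206148065664745925540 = 490.72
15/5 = 3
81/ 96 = 0.84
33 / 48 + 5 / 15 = 1.02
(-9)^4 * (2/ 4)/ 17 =6561/ 34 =192.97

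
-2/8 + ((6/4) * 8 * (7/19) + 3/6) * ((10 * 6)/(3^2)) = 7423/228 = 32.56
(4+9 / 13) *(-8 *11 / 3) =-5368 / 39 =-137.64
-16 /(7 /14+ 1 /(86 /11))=-688 /27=-25.48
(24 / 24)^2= 1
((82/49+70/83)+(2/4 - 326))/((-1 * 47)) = 2627145/382298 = 6.87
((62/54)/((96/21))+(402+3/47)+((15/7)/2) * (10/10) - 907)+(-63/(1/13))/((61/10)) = -11060522803/17339616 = -637.88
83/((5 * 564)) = 83/2820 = 0.03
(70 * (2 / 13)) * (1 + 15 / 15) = 280 / 13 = 21.54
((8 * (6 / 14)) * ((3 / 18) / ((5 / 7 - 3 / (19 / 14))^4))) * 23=4112409476 / 1568239201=2.62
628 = 628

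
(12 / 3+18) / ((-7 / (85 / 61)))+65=25885 / 427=60.62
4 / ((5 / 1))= 4 / 5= 0.80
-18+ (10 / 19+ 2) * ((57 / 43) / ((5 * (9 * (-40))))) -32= -53752 / 1075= -50.00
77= 77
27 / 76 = 0.36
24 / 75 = 8 / 25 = 0.32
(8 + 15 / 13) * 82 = 9758 / 13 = 750.62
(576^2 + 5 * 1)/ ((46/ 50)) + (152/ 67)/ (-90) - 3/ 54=50015974549/ 138690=360631.44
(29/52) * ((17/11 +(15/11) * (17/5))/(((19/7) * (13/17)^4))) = 288230971/77600237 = 3.71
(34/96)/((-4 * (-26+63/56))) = 17/4776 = 0.00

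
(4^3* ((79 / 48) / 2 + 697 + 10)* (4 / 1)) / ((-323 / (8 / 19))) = -236.21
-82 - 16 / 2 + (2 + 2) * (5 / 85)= -1526 / 17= -89.76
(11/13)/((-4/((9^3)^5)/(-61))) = 138152949635509479/52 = 2656787492990566.90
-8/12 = -2/3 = -0.67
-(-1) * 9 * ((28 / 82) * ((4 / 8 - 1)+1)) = 63 / 41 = 1.54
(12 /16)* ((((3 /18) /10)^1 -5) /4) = -299 /320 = -0.93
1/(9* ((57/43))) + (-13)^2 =86740/513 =169.08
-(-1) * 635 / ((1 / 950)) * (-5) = -3016250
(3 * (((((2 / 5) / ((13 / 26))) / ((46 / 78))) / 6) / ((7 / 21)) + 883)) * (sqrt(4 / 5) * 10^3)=24389520 * sqrt(5) / 23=2371157.59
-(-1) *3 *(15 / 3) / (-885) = -1 / 59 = -0.02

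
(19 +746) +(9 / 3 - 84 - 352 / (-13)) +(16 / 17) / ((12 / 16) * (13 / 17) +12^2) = 90878596 / 127803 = 711.08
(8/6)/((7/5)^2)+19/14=599/294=2.04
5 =5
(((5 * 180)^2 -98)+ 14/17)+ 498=13776814/17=810400.82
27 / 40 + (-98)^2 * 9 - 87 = 3453987 / 40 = 86349.68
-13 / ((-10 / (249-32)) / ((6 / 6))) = 2821 / 10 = 282.10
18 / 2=9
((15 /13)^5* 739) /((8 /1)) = 561178125 /2970344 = 188.93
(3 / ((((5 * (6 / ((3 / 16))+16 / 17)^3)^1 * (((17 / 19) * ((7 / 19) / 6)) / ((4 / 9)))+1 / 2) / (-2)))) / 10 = -625974 / 23050121645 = -0.00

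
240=240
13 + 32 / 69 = 929 / 69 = 13.46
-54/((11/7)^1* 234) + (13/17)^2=18098/41327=0.44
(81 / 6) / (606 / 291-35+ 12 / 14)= -18333 / 43538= -0.42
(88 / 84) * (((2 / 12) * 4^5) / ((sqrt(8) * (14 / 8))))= 11264 * sqrt(2) / 441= 36.12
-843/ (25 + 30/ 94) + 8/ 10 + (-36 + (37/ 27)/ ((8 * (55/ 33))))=-2929921/ 42840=-68.39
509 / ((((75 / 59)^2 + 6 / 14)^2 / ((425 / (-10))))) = -25688623559585 / 4963666248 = -5175.33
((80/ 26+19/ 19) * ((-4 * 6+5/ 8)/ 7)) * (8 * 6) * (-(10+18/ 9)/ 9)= 79288/ 91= 871.30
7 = 7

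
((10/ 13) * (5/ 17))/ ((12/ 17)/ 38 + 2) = 475/ 4238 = 0.11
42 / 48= 7 / 8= 0.88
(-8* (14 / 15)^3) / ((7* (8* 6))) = -196 / 10125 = -0.02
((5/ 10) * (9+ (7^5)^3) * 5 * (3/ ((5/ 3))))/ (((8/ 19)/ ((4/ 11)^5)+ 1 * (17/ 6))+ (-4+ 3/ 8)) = 326517489310.85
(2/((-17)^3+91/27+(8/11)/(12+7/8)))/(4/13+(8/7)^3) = -2165163/9569169056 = -0.00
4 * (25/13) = 100/13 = 7.69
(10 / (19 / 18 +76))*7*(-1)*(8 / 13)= -10080 / 18031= -0.56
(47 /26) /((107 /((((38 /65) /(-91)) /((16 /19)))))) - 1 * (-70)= 9215079833 /131644240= 70.00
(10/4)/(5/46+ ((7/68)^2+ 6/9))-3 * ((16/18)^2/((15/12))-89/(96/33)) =20163721319/216660960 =93.07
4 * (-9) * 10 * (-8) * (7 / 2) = 10080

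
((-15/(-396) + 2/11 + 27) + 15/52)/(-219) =-11801/93951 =-0.13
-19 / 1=-19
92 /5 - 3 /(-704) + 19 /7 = 520361 /24640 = 21.12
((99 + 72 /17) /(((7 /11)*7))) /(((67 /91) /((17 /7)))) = 250965 /3283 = 76.44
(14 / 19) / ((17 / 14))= 196 / 323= 0.61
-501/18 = -167/6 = -27.83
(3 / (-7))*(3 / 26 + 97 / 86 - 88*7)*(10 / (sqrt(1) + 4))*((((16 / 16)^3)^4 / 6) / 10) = 343649 / 39130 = 8.78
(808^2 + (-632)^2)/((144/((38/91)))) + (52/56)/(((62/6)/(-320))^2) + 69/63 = 443350663/112437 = 3943.10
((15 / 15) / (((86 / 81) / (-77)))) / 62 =-6237 / 5332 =-1.17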